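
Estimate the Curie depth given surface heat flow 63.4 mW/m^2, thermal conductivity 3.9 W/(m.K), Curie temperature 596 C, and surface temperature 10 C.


T_Curie - T_surf = 596 - 10 = 586 C
Convert q to W/m^2: 63.4 mW/m^2 = 0.0634 W/m^2
d = 586 * 3.9 / 0.0634 = 36047.32 m

36047.32


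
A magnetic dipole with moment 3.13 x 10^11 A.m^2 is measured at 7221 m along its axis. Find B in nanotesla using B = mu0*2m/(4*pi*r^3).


m = 3.13 x 10^11 = 313000000000 A.m^2
2m = 626000000000 A.m^2
r^3 = 7221^3 = 376523454861
B = (4pi*10^-7) * 626000000000 / (4*pi * 376523454861) * 1e9
= 786654.800459 / 4731533278782.26 * 1e9
= 166.2579 nT

166.2579


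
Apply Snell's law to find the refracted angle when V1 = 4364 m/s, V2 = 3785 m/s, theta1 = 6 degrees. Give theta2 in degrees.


sin(theta1) = sin(6 deg) = 0.104528
sin(theta2) = V2/V1 * sin(theta1) = 3785/4364 * 0.104528 = 0.09066
theta2 = arcsin(0.09066) = 5.2016 degrees

5.2016


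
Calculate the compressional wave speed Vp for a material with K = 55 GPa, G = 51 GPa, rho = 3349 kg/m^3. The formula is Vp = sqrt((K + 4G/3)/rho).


First compute the effective modulus:
K + 4G/3 = 55e9 + 4*51e9/3 = 123000000000.0 Pa
Then divide by density:
123000000000.0 / 3349 = 36727381.3079 Pa/(kg/m^3)
Take the square root:
Vp = sqrt(36727381.3079) = 6060.31 m/s

6060.31


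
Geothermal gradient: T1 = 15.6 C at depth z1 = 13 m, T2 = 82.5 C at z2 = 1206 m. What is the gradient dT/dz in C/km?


dT = 82.5 - 15.6 = 66.9 C
dz = 1206 - 13 = 1193 m
gradient = dT/dz * 1000 = 66.9/1193 * 1000 = 56.0771 C/km

56.0771


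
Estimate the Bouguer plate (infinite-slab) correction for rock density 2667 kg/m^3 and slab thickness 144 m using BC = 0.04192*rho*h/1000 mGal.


BC = 0.04192 * rho * h / 1000
= 0.04192 * 2667 * 144 / 1000
= 16.0993 mGal

16.0993


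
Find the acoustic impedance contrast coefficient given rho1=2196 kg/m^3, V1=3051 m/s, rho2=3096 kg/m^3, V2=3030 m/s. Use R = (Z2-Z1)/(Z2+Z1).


Z1 = 2196 * 3051 = 6699996
Z2 = 3096 * 3030 = 9380880
R = (9380880 - 6699996) / (9380880 + 6699996) = 2680884 / 16080876 = 0.1667

0.1667


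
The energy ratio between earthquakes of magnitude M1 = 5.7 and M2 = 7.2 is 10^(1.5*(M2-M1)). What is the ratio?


M2 - M1 = 7.2 - 5.7 = 1.5
1.5 * 1.5 = 2.25
ratio = 10^2.25 = 177.83

177.83


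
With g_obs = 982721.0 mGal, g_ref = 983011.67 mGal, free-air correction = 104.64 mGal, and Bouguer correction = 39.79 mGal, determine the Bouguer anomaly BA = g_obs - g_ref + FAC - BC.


BA = g_obs - g_ref + FAC - BC
= 982721.0 - 983011.67 + 104.64 - 39.79
= -225.82 mGal

-225.82


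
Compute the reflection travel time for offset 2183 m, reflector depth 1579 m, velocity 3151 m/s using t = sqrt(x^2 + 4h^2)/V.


x^2 + 4h^2 = 2183^2 + 4*1579^2 = 4765489 + 9972964 = 14738453
sqrt(14738453) = 3839.0693
t = 3839.0693 / 3151 = 1.2184 s

1.2184


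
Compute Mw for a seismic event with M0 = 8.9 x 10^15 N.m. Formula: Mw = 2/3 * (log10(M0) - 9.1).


log10(M0) = log10(8.9 x 10^15) = 15.9494
Mw = 2/3 * (15.9494 - 9.1)
= 2/3 * 6.8494
= 4.57

4.57


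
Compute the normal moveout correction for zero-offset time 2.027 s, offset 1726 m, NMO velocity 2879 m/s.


x/Vnmo = 1726/2879 = 0.599514
(x/Vnmo)^2 = 0.359417
t0^2 = 4.108729
sqrt(4.108729 + 0.359417) = 2.113799
dt = 2.113799 - 2.027 = 0.086799

0.086799


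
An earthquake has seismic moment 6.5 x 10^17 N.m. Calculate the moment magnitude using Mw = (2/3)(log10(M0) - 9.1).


log10(M0) = log10(6.5 x 10^17) = 17.8129
Mw = 2/3 * (17.8129 - 9.1)
= 2/3 * 8.7129
= 5.81

5.81


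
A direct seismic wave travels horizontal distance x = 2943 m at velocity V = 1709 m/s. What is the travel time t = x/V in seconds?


t = x / V
= 2943 / 1709
= 1.7221 s

1.7221


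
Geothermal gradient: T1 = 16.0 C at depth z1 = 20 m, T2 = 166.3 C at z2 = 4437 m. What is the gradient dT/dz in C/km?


dT = 166.3 - 16.0 = 150.3 C
dz = 4437 - 20 = 4417 m
gradient = dT/dz * 1000 = 150.3/4417 * 1000 = 34.0276 C/km

34.0276


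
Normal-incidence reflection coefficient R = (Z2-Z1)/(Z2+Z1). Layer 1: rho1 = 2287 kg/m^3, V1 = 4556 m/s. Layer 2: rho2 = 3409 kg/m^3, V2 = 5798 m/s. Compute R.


Z1 = 2287 * 4556 = 10419572
Z2 = 3409 * 5798 = 19765382
R = (19765382 - 10419572) / (19765382 + 10419572) = 9345810 / 30184954 = 0.3096

0.3096


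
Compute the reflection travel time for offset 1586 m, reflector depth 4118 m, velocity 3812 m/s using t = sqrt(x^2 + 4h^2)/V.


x^2 + 4h^2 = 1586^2 + 4*4118^2 = 2515396 + 67831696 = 70347092
sqrt(70347092) = 8387.3173
t = 8387.3173 / 3812 = 2.2002 s

2.2002


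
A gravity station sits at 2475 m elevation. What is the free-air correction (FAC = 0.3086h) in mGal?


FAC = 0.3086 * h
= 0.3086 * 2475
= 763.785 mGal

763.785


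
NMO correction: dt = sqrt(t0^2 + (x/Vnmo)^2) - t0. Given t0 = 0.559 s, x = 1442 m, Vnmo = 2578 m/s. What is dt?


x/Vnmo = 1442/2578 = 0.559348
(x/Vnmo)^2 = 0.312871
t0^2 = 0.312481
sqrt(0.312481 + 0.312871) = 0.790792
dt = 0.790792 - 0.559 = 0.231792

0.231792


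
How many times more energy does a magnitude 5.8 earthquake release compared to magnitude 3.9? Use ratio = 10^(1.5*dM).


M2 - M1 = 5.8 - 3.9 = 1.9
1.5 * 1.9 = 2.85
ratio = 10^2.85 = 707.95

707.95


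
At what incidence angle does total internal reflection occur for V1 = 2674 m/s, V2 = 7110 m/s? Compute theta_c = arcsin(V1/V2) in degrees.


V1/V2 = 2674/7110 = 0.37609
theta_c = arcsin(0.37609) = 22.0917 degrees

22.0917


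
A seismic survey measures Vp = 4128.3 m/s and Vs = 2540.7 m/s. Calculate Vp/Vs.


Vp/Vs = 4128.3 / 2540.7
= 1.6249

1.6249


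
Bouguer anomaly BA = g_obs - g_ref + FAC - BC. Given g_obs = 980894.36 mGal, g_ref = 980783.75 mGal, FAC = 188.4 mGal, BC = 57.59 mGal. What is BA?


BA = g_obs - g_ref + FAC - BC
= 980894.36 - 980783.75 + 188.4 - 57.59
= 241.42 mGal

241.42


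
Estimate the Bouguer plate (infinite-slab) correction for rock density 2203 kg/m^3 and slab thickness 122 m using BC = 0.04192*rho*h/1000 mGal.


BC = 0.04192 * rho * h / 1000
= 0.04192 * 2203 * 122 / 1000
= 11.2667 mGal

11.2667


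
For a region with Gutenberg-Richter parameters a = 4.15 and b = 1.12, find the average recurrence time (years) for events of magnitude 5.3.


log10(N) = 4.15 - 1.12*5.3 = -1.786
N = 10^-1.786 = 0.016368
T = 1/N = 1/0.016368 = 61.0942 years

61.0942


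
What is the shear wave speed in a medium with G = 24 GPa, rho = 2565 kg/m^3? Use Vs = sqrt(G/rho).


Convert G to Pa: G = 24e9 Pa
Compute G/rho = 24e9 / 2565 = 9356725.1462
Vs = sqrt(9356725.1462) = 3058.88 m/s

3058.88


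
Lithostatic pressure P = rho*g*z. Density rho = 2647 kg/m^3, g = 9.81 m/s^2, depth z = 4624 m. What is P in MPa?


P = rho * g * z / 1e6
= 2647 * 9.81 * 4624 / 1e6
= 120071731.68 / 1e6
= 120.0717 MPa

120.0717


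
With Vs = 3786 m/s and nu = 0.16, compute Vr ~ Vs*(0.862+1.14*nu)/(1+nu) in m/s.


Numerator factor = 0.862 + 1.14*0.16 = 1.0444
Denominator = 1 + 0.16 = 1.16
Vr = 3786 * 1.0444 / 1.16 = 3408.71 m/s

3408.71


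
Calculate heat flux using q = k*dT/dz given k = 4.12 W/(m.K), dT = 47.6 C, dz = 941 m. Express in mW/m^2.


q = k * dT / dz * 1000
= 4.12 * 47.6 / 941 * 1000
= 0.208408 * 1000
= 208.4081 mW/m^2

208.4081


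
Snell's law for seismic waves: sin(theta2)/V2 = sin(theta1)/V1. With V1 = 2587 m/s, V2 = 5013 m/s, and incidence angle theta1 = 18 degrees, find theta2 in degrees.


sin(theta1) = sin(18 deg) = 0.309017
sin(theta2) = V2/V1 * sin(theta1) = 5013/2587 * 0.309017 = 0.598803
theta2 = arcsin(0.598803) = 36.7842 degrees

36.7842


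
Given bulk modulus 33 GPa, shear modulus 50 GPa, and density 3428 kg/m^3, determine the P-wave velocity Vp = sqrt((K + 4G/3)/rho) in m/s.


First compute the effective modulus:
K + 4G/3 = 33e9 + 4*50e9/3 = 99666666666.67 Pa
Then divide by density:
99666666666.67 / 3428 = 29074290.1595 Pa/(kg/m^3)
Take the square root:
Vp = sqrt(29074290.1595) = 5392.06 m/s

5392.06


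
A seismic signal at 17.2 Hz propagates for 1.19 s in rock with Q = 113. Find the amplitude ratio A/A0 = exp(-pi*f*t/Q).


pi*f*t/Q = pi*17.2*1.19/113 = 0.569045
A/A0 = exp(-0.569045) = 0.566066

0.566066


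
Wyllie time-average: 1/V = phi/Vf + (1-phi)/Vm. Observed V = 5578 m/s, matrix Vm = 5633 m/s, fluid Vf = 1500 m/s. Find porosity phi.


1/V - 1/Vm = 1/5578 - 1/5633 = 1.75e-06
1/Vf - 1/Vm = 1/1500 - 1/5633 = 0.00048914
phi = 1.75e-06 / 0.00048914 = 0.0036

0.0036


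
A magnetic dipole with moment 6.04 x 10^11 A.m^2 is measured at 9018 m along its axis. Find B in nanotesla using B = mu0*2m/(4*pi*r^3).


m = 6.04 x 10^11 = 604000000000 A.m^2
2m = 1208000000000 A.m^2
r^3 = 9018^3 = 733382753832
B = (4pi*10^-7) * 1208000000000 / (4*pi * 733382753832) * 1e9
= 1518017.570215 / 9215959486832.25 * 1e9
= 164.7162 nT

164.7162


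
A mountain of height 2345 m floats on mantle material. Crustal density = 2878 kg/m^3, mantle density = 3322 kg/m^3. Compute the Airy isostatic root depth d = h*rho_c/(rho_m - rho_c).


rho_m - rho_c = 3322 - 2878 = 444
d = 2345 * 2878 / 444
= 6748910 / 444
= 15200.25 m

15200.25


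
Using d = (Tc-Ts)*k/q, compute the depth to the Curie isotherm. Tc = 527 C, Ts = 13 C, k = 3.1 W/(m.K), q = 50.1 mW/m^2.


T_Curie - T_surf = 527 - 13 = 514 C
Convert q to W/m^2: 50.1 mW/m^2 = 0.0501 W/m^2
d = 514 * 3.1 / 0.0501 = 31804.39 m

31804.39


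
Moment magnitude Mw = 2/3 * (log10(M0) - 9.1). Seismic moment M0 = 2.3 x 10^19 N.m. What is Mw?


log10(M0) = log10(2.3 x 10^19) = 19.3617
Mw = 2/3 * (19.3617 - 9.1)
= 2/3 * 10.2617
= 6.84

6.84


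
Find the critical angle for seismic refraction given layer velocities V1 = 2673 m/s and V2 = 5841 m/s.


V1/V2 = 2673/5841 = 0.457627
theta_c = arcsin(0.457627) = 27.2341 degrees

27.2341


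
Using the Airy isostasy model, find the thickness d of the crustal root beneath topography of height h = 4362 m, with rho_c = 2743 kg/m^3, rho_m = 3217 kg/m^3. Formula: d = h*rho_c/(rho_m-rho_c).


rho_m - rho_c = 3217 - 2743 = 474
d = 4362 * 2743 / 474
= 11964966 / 474
= 25242.54 m

25242.54


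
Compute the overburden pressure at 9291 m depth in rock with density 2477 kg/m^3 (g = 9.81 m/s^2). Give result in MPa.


P = rho * g * z / 1e6
= 2477 * 9.81 * 9291 / 1e6
= 225765446.67 / 1e6
= 225.7654 MPa

225.7654


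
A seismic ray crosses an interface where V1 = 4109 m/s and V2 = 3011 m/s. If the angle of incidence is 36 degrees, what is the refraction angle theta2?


sin(theta1) = sin(36 deg) = 0.587785
sin(theta2) = V2/V1 * sin(theta1) = 3011/4109 * 0.587785 = 0.430718
theta2 = arcsin(0.430718) = 25.5132 degrees

25.5132


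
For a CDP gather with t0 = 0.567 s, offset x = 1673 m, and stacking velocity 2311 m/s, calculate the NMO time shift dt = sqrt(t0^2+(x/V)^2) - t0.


x/Vnmo = 1673/2311 = 0.723929
(x/Vnmo)^2 = 0.524073
t0^2 = 0.321489
sqrt(0.321489 + 0.524073) = 0.919545
dt = 0.919545 - 0.567 = 0.352545

0.352545


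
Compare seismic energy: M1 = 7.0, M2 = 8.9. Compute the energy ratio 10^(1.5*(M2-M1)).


M2 - M1 = 8.9 - 7.0 = 1.9
1.5 * 1.9 = 2.85
ratio = 10^2.85 = 707.95

707.95


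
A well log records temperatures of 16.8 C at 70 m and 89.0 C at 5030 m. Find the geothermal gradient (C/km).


dT = 89.0 - 16.8 = 72.2 C
dz = 5030 - 70 = 4960 m
gradient = dT/dz * 1000 = 72.2/4960 * 1000 = 14.5565 C/km

14.5565


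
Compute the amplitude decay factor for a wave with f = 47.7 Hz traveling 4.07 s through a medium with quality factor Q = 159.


pi*f*t/Q = pi*47.7*4.07/159 = 3.835885
A/A0 = exp(-3.835885) = 0.021582

0.021582


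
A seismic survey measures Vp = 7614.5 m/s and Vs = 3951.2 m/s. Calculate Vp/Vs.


Vp/Vs = 7614.5 / 3951.2
= 1.9271

1.9271


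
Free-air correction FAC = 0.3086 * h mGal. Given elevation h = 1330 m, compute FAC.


FAC = 0.3086 * h
= 0.3086 * 1330
= 410.438 mGal

410.438


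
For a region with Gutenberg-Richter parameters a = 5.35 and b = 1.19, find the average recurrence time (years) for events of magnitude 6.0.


log10(N) = 5.35 - 1.19*6.0 = -1.79
N = 10^-1.79 = 0.016218
T = 1/N = 1/0.016218 = 61.6595 years

61.6595


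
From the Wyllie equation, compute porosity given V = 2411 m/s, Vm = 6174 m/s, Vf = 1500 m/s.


1/V - 1/Vm = 1/2411 - 1/6174 = 0.0002528
1/Vf - 1/Vm = 1/1500 - 1/6174 = 0.0005047
phi = 0.0002528 / 0.0005047 = 0.5009

0.5009


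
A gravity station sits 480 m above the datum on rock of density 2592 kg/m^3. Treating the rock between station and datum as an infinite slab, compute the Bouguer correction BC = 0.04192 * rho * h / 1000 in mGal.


BC = 0.04192 * rho * h / 1000
= 0.04192 * 2592 * 480 / 1000
= 52.1552 mGal

52.1552


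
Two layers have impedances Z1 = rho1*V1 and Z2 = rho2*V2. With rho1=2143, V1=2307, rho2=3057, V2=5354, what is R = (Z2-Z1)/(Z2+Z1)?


Z1 = 2143 * 2307 = 4943901
Z2 = 3057 * 5354 = 16367178
R = (16367178 - 4943901) / (16367178 + 4943901) = 11423277 / 21311079 = 0.536

0.536


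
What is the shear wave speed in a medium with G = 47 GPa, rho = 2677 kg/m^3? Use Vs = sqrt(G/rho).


Convert G to Pa: G = 47e9 Pa
Compute G/rho = 47e9 / 2677 = 17556966.7538
Vs = sqrt(17556966.7538) = 4190.1 m/s

4190.1


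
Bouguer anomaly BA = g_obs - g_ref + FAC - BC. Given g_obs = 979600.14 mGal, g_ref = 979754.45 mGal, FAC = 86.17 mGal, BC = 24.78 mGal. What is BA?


BA = g_obs - g_ref + FAC - BC
= 979600.14 - 979754.45 + 86.17 - 24.78
= -92.92 mGal

-92.92


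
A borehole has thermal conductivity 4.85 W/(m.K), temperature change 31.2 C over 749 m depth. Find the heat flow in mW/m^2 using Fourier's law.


q = k * dT / dz * 1000
= 4.85 * 31.2 / 749 * 1000
= 0.202029 * 1000
= 202.0294 mW/m^2

202.0294


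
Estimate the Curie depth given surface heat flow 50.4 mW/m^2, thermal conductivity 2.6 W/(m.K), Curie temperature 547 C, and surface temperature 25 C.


T_Curie - T_surf = 547 - 25 = 522 C
Convert q to W/m^2: 50.4 mW/m^2 = 0.0504 W/m^2
d = 522 * 2.6 / 0.0504 = 26928.57 m

26928.57


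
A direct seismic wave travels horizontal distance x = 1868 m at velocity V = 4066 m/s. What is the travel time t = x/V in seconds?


t = x / V
= 1868 / 4066
= 0.4594 s

0.4594


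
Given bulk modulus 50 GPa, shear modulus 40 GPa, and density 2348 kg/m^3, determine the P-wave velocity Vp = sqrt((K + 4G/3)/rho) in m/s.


First compute the effective modulus:
K + 4G/3 = 50e9 + 4*40e9/3 = 103333333333.33 Pa
Then divide by density:
103333333333.33 / 2348 = 44009085.7467 Pa/(kg/m^3)
Take the square root:
Vp = sqrt(44009085.7467) = 6633.93 m/s

6633.93


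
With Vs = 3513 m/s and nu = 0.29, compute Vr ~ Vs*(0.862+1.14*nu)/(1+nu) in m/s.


Numerator factor = 0.862 + 1.14*0.29 = 1.1926
Denominator = 1 + 0.29 = 1.29
Vr = 3513 * 1.1926 / 1.29 = 3247.75 m/s

3247.75


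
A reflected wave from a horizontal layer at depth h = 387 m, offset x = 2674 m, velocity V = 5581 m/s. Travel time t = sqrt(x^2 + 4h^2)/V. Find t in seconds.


x^2 + 4h^2 = 2674^2 + 4*387^2 = 7150276 + 599076 = 7749352
sqrt(7749352) = 2783.7658
t = 2783.7658 / 5581 = 0.4988 s

0.4988


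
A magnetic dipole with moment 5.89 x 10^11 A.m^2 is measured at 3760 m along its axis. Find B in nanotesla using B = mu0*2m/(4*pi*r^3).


m = 5.89 x 10^11 = 589000000000 A.m^2
2m = 1178000000000 A.m^2
r^3 = 3760^3 = 53157376000
B = (4pi*10^-7) * 1178000000000 / (4*pi * 53157376000) * 1e9
= 1480318.458372 / 667995287702.84 * 1e9
= 2216.0612 nT

2216.0612


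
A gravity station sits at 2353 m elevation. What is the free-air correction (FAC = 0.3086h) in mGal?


FAC = 0.3086 * h
= 0.3086 * 2353
= 726.1358 mGal

726.1358


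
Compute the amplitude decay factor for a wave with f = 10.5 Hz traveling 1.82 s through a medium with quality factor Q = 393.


pi*f*t/Q = pi*10.5*1.82/393 = 0.152763
A/A0 = exp(-0.152763) = 0.858333

0.858333


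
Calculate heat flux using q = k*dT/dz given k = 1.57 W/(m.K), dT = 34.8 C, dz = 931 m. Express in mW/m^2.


q = k * dT / dz * 1000
= 1.57 * 34.8 / 931 * 1000
= 0.058685 * 1000
= 58.6853 mW/m^2

58.6853


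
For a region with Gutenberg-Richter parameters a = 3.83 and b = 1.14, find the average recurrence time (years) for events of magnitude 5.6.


log10(N) = 3.83 - 1.14*5.6 = -2.554
N = 10^-2.554 = 0.002793
T = 1/N = 1/0.002793 = 358.0964 years

358.0964


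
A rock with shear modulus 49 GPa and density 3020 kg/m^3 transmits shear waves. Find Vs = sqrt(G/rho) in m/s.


Convert G to Pa: G = 49e9 Pa
Compute G/rho = 49e9 / 3020 = 16225165.5629
Vs = sqrt(16225165.5629) = 4028.05 m/s

4028.05


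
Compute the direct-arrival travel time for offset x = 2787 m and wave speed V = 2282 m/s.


t = x / V
= 2787 / 2282
= 1.2213 s

1.2213


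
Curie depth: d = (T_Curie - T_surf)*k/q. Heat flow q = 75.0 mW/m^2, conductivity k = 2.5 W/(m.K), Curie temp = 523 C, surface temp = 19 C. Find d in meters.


T_Curie - T_surf = 523 - 19 = 504 C
Convert q to W/m^2: 75.0 mW/m^2 = 0.075 W/m^2
d = 504 * 2.5 / 0.075 = 16800.0 m

16800.0


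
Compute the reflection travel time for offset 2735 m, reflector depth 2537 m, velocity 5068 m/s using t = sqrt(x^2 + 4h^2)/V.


x^2 + 4h^2 = 2735^2 + 4*2537^2 = 7480225 + 25745476 = 33225701
sqrt(33225701) = 5764.1739
t = 5764.1739 / 5068 = 1.1374 s

1.1374


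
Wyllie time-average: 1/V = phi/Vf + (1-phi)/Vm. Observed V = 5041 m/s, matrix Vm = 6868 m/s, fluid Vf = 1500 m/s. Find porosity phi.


1/V - 1/Vm = 1/5041 - 1/6868 = 5.277e-05
1/Vf - 1/Vm = 1/1500 - 1/6868 = 0.00052106
phi = 5.277e-05 / 0.00052106 = 0.1013

0.1013


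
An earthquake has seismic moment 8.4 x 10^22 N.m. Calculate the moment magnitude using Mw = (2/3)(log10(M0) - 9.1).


log10(M0) = log10(8.4 x 10^22) = 22.9243
Mw = 2/3 * (22.9243 - 9.1)
= 2/3 * 13.8243
= 9.22

9.22


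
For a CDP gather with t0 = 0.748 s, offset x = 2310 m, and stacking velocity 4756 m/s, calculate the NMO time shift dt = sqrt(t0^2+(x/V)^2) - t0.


x/Vnmo = 2310/4756 = 0.485702
(x/Vnmo)^2 = 0.235907
t0^2 = 0.559504
sqrt(0.559504 + 0.235907) = 0.891858
dt = 0.891858 - 0.748 = 0.143858

0.143858


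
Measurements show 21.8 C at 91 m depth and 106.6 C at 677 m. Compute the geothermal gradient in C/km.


dT = 106.6 - 21.8 = 84.8 C
dz = 677 - 91 = 586 m
gradient = dT/dz * 1000 = 84.8/586 * 1000 = 144.7099 C/km

144.7099


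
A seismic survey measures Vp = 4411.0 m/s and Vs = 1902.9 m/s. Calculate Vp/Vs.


Vp/Vs = 4411.0 / 1902.9
= 2.318

2.318


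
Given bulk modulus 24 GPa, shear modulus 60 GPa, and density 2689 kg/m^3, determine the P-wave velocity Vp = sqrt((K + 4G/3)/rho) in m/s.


First compute the effective modulus:
K + 4G/3 = 24e9 + 4*60e9/3 = 104000000000.0 Pa
Then divide by density:
104000000000.0 / 2689 = 38676087.765 Pa/(kg/m^3)
Take the square root:
Vp = sqrt(38676087.765) = 6219.01 m/s

6219.01


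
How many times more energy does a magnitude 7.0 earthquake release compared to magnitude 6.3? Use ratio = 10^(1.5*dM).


M2 - M1 = 7.0 - 6.3 = 0.7
1.5 * 0.7 = 1.05
ratio = 10^1.05 = 11.22

11.22


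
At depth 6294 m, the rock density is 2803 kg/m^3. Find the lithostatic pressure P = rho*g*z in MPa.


P = rho * g * z / 1e6
= 2803 * 9.81 * 6294 / 1e6
= 173068824.42 / 1e6
= 173.0688 MPa

173.0688


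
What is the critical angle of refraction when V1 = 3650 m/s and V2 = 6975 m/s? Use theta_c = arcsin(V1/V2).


V1/V2 = 3650/6975 = 0.523297
theta_c = arcsin(0.523297) = 31.5537 degrees

31.5537


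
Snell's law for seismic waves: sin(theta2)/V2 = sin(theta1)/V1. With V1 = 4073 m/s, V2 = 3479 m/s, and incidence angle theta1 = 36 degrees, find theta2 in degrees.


sin(theta1) = sin(36 deg) = 0.587785
sin(theta2) = V2/V1 * sin(theta1) = 3479/4073 * 0.587785 = 0.502064
theta2 = arcsin(0.502064) = 30.1366 degrees

30.1366


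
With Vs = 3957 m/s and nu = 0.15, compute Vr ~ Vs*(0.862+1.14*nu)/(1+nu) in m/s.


Numerator factor = 0.862 + 1.14*0.15 = 1.033
Denominator = 1 + 0.15 = 1.15
Vr = 3957 * 1.033 / 1.15 = 3554.42 m/s

3554.42


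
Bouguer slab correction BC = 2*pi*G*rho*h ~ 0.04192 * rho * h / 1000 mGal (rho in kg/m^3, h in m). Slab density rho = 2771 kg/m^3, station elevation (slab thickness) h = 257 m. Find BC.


BC = 0.04192 * rho * h / 1000
= 0.04192 * 2771 * 257 / 1000
= 29.8532 mGal

29.8532


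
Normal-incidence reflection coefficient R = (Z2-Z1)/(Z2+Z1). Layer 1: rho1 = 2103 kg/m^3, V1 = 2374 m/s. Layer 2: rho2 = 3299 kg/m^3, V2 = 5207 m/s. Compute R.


Z1 = 2103 * 2374 = 4992522
Z2 = 3299 * 5207 = 17177893
R = (17177893 - 4992522) / (17177893 + 4992522) = 12185371 / 22170415 = 0.5496

0.5496


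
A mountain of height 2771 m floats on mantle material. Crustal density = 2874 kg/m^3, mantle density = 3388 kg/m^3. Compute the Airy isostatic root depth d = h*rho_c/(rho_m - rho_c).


rho_m - rho_c = 3388 - 2874 = 514
d = 2771 * 2874 / 514
= 7963854 / 514
= 15493.88 m

15493.88


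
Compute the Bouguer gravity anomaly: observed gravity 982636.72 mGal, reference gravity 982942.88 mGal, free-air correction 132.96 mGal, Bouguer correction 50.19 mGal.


BA = g_obs - g_ref + FAC - BC
= 982636.72 - 982942.88 + 132.96 - 50.19
= -223.39 mGal

-223.39


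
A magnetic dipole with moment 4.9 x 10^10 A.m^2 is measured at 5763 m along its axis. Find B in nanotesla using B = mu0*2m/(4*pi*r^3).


m = 4.9 x 10^10 = 49000000000 A.m^2
2m = 98000000000 A.m^2
r^3 = 5763^3 = 191401729947
B = (4pi*10^-7) * 98000000000 / (4*pi * 191401729947) * 1e9
= 123150.432021 / 2405225074743.49 * 1e9
= 51.2012 nT

51.2012


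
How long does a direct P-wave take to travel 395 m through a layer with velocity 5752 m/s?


t = x / V
= 395 / 5752
= 0.0687 s

0.0687


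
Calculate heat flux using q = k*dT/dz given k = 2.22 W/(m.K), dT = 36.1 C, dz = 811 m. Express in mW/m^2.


q = k * dT / dz * 1000
= 2.22 * 36.1 / 811 * 1000
= 0.098819 * 1000
= 98.8187 mW/m^2

98.8187


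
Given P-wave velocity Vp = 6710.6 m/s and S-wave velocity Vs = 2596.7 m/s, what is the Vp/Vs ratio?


Vp/Vs = 6710.6 / 2596.7
= 2.5843

2.5843


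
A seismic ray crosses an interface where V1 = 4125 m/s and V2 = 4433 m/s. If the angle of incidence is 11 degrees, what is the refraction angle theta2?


sin(theta1) = sin(11 deg) = 0.190809
sin(theta2) = V2/V1 * sin(theta1) = 4433/4125 * 0.190809 = 0.205056
theta2 = arcsin(0.205056) = 11.8328 degrees

11.8328


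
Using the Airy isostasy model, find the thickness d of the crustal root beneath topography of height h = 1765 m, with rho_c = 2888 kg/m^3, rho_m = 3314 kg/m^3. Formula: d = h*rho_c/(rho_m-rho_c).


rho_m - rho_c = 3314 - 2888 = 426
d = 1765 * 2888 / 426
= 5097320 / 426
= 11965.54 m

11965.54


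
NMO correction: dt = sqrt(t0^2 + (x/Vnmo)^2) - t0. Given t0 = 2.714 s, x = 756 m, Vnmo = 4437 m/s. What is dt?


x/Vnmo = 756/4437 = 0.170385
(x/Vnmo)^2 = 0.029031
t0^2 = 7.365796
sqrt(7.365796 + 0.029031) = 2.719343
dt = 2.719343 - 2.714 = 0.005343

0.005343


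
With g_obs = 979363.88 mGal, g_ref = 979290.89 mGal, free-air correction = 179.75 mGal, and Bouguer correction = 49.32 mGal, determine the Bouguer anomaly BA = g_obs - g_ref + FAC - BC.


BA = g_obs - g_ref + FAC - BC
= 979363.88 - 979290.89 + 179.75 - 49.32
= 203.42 mGal

203.42


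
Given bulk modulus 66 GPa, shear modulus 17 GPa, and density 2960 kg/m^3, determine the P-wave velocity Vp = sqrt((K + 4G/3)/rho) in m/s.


First compute the effective modulus:
K + 4G/3 = 66e9 + 4*17e9/3 = 88666666666.67 Pa
Then divide by density:
88666666666.67 / 2960 = 29954954.955 Pa/(kg/m^3)
Take the square root:
Vp = sqrt(29954954.955) = 5473.11 m/s

5473.11


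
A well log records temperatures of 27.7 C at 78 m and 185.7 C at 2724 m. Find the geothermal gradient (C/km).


dT = 185.7 - 27.7 = 158.0 C
dz = 2724 - 78 = 2646 m
gradient = dT/dz * 1000 = 158.0/2646 * 1000 = 59.7128 C/km

59.7128


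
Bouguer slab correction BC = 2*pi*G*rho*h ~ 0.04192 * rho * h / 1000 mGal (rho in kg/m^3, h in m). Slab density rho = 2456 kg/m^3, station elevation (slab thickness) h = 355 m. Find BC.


BC = 0.04192 * rho * h / 1000
= 0.04192 * 2456 * 355 / 1000
= 36.5492 mGal

36.5492


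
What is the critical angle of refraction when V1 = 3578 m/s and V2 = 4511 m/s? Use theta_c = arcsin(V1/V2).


V1/V2 = 3578/4511 = 0.793172
theta_c = arcsin(0.793172) = 52.483 degrees

52.483


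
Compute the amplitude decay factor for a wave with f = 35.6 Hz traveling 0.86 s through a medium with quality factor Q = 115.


pi*f*t/Q = pi*35.6*0.86/115 = 0.836374
A/A0 = exp(-0.836374) = 0.433279

0.433279


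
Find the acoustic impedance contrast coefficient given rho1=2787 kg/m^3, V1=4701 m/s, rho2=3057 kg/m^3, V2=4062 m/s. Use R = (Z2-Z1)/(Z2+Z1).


Z1 = 2787 * 4701 = 13101687
Z2 = 3057 * 4062 = 12417534
R = (12417534 - 13101687) / (12417534 + 13101687) = -684153 / 25519221 = -0.0268

-0.0268


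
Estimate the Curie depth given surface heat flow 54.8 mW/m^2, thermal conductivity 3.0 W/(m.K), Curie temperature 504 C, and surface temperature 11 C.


T_Curie - T_surf = 504 - 11 = 493 C
Convert q to W/m^2: 54.8 mW/m^2 = 0.0548 W/m^2
d = 493 * 3.0 / 0.0548 = 26989.05 m

26989.05


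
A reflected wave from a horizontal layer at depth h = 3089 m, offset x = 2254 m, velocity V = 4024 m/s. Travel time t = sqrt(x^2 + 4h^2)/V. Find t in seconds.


x^2 + 4h^2 = 2254^2 + 4*3089^2 = 5080516 + 38167684 = 43248200
sqrt(43248200) = 6576.3364
t = 6576.3364 / 4024 = 1.6343 s

1.6343


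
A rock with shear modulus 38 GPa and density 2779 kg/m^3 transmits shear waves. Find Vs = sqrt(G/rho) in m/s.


Convert G to Pa: G = 38e9 Pa
Compute G/rho = 38e9 / 2779 = 13673983.4473
Vs = sqrt(13673983.4473) = 3697.83 m/s

3697.83


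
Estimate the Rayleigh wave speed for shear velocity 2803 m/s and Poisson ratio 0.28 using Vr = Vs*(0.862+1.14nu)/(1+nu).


Numerator factor = 0.862 + 1.14*0.28 = 1.1812
Denominator = 1 + 0.28 = 1.28
Vr = 2803 * 1.1812 / 1.28 = 2586.64 m/s

2586.64


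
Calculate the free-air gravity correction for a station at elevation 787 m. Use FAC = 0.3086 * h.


FAC = 0.3086 * h
= 0.3086 * 787
= 242.8682 mGal

242.8682


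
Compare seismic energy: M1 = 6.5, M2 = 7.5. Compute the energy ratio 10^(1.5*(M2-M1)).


M2 - M1 = 7.5 - 6.5 = 1.0
1.5 * 1.0 = 1.5
ratio = 10^1.5 = 31.62

31.62


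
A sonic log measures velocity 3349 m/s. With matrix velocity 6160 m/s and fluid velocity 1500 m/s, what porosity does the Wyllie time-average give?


1/V - 1/Vm = 1/3349 - 1/6160 = 0.00013626
1/Vf - 1/Vm = 1/1500 - 1/6160 = 0.00050433
phi = 0.00013626 / 0.00050433 = 0.2702

0.2702


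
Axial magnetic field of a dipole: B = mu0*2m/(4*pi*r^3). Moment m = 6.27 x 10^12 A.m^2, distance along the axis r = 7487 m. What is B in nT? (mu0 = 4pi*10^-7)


m = 6.27 x 10^12 = 6270000000000 A.m^2
2m = 12540000000000 A.m^2
r^3 = 7487^3 = 419685050303
B = (4pi*10^-7) * 12540000000000 / (4*pi * 419685050303) * 1e9
= 15758228.750406 / 5273917883413.47 * 1e9
= 2987.9549 nT

2987.9549


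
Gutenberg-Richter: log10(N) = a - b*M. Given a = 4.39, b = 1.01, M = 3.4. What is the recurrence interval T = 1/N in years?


log10(N) = 4.39 - 1.01*3.4 = 0.956
N = 10^0.956 = 9.036495
T = 1/N = 1/9.036495 = 0.1107 years

0.1107


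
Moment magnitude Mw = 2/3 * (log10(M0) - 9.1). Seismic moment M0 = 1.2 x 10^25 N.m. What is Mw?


log10(M0) = log10(1.2 x 10^25) = 25.0792
Mw = 2/3 * (25.0792 - 9.1)
= 2/3 * 15.9792
= 10.65

10.65


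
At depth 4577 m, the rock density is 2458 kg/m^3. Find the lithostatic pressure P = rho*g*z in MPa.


P = rho * g * z / 1e6
= 2458 * 9.81 * 4577 / 1e6
= 110365109.46 / 1e6
= 110.3651 MPa

110.3651


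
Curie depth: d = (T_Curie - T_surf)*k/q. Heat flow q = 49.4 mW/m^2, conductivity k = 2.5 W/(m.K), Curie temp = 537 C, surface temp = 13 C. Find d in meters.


T_Curie - T_surf = 537 - 13 = 524 C
Convert q to W/m^2: 49.4 mW/m^2 = 0.0494 W/m^2
d = 524 * 2.5 / 0.0494 = 26518.22 m

26518.22


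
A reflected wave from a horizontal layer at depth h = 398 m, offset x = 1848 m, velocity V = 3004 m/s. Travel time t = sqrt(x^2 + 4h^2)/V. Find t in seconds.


x^2 + 4h^2 = 1848^2 + 4*398^2 = 3415104 + 633616 = 4048720
sqrt(4048720) = 2012.1431
t = 2012.1431 / 3004 = 0.6698 s

0.6698


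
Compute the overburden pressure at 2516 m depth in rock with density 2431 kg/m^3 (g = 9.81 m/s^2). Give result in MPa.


P = rho * g * z / 1e6
= 2431 * 9.81 * 2516 / 1e6
= 60001844.76 / 1e6
= 60.0018 MPa

60.0018


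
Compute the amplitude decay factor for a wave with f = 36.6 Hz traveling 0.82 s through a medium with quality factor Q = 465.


pi*f*t/Q = pi*36.6*0.82/465 = 0.202764
A/A0 = exp(-0.202764) = 0.816471

0.816471


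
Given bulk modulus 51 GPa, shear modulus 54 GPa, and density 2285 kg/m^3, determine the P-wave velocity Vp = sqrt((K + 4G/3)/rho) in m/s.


First compute the effective modulus:
K + 4G/3 = 51e9 + 4*54e9/3 = 123000000000.0 Pa
Then divide by density:
123000000000.0 / 2285 = 53829321.663 Pa/(kg/m^3)
Take the square root:
Vp = sqrt(53829321.663) = 7336.85 m/s

7336.85


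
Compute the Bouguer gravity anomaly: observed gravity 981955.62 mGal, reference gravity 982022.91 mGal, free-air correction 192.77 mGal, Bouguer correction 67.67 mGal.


BA = g_obs - g_ref + FAC - BC
= 981955.62 - 982022.91 + 192.77 - 67.67
= 57.81 mGal

57.81


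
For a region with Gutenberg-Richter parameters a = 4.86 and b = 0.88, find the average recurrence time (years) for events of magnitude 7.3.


log10(N) = 4.86 - 0.88*7.3 = -1.564
N = 10^-1.564 = 0.02729
T = 1/N = 1/0.02729 = 36.6438 years

36.6438


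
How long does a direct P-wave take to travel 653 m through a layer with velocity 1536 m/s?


t = x / V
= 653 / 1536
= 0.4251 s

0.4251


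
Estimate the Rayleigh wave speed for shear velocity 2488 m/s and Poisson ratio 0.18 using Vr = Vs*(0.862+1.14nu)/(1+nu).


Numerator factor = 0.862 + 1.14*0.18 = 1.0672
Denominator = 1 + 0.18 = 1.18
Vr = 2488 * 1.0672 / 1.18 = 2250.16 m/s

2250.16


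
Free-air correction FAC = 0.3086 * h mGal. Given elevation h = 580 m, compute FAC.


FAC = 0.3086 * h
= 0.3086 * 580
= 178.988 mGal

178.988


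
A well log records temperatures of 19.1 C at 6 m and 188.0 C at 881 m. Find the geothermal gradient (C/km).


dT = 188.0 - 19.1 = 168.9 C
dz = 881 - 6 = 875 m
gradient = dT/dz * 1000 = 168.9/875 * 1000 = 193.0286 C/km

193.0286


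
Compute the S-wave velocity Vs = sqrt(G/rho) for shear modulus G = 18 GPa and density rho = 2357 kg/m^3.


Convert G to Pa: G = 18e9 Pa
Compute G/rho = 18e9 / 2357 = 7636826.4743
Vs = sqrt(7636826.4743) = 2763.48 m/s

2763.48


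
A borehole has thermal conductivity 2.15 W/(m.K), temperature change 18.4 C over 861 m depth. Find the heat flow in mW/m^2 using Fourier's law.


q = k * dT / dz * 1000
= 2.15 * 18.4 / 861 * 1000
= 0.045947 * 1000
= 45.9466 mW/m^2

45.9466


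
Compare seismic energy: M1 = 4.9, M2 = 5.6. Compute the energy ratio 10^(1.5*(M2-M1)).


M2 - M1 = 5.6 - 4.9 = 0.7
1.5 * 0.7 = 1.05
ratio = 10^1.05 = 11.22

11.22


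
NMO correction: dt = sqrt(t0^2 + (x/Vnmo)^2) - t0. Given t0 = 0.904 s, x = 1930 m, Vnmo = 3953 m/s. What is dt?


x/Vnmo = 1930/3953 = 0.488237
(x/Vnmo)^2 = 0.238375
t0^2 = 0.817216
sqrt(0.817216 + 0.238375) = 1.02742
dt = 1.02742 - 0.904 = 0.12342

0.12342


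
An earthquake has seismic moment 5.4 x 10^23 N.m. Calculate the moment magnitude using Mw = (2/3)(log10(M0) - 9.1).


log10(M0) = log10(5.4 x 10^23) = 23.7324
Mw = 2/3 * (23.7324 - 9.1)
= 2/3 * 14.6324
= 9.75

9.75


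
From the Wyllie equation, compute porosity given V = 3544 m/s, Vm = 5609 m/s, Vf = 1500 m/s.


1/V - 1/Vm = 1/3544 - 1/5609 = 0.00010388
1/Vf - 1/Vm = 1/1500 - 1/5609 = 0.00048838
phi = 0.00010388 / 0.00048838 = 0.2127

0.2127


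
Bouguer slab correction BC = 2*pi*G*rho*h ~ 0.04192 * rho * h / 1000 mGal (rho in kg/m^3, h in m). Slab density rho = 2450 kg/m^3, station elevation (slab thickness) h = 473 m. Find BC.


BC = 0.04192 * rho * h / 1000
= 0.04192 * 2450 * 473 / 1000
= 48.579 mGal

48.579


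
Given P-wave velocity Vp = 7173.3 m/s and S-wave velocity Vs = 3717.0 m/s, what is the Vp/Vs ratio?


Vp/Vs = 7173.3 / 3717.0
= 1.9299

1.9299


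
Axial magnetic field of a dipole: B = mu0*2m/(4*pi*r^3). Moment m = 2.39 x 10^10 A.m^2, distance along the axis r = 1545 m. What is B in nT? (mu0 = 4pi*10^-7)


m = 2.39 x 10^10 = 23900000000 A.m^2
2m = 47800000000 A.m^2
r^3 = 1545^3 = 3687953625
B = (4pi*10^-7) * 47800000000 / (4*pi * 3687953625) * 1e9
= 60067.251537 / 46344192060.32 * 1e9
= 1296.1117 nT

1296.1117


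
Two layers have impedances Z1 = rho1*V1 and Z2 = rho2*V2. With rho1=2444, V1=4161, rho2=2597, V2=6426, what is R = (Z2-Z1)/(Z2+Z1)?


Z1 = 2444 * 4161 = 10169484
Z2 = 2597 * 6426 = 16688322
R = (16688322 - 10169484) / (16688322 + 10169484) = 6518838 / 26857806 = 0.2427

0.2427


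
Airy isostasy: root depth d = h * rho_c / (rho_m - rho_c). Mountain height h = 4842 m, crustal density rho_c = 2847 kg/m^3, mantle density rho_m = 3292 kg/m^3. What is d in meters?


rho_m - rho_c = 3292 - 2847 = 445
d = 4842 * 2847 / 445
= 13785174 / 445
= 30977.92 m

30977.92


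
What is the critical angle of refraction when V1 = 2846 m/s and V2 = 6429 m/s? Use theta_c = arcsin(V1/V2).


V1/V2 = 2846/6429 = 0.442682
theta_c = arcsin(0.442682) = 26.2751 degrees

26.2751


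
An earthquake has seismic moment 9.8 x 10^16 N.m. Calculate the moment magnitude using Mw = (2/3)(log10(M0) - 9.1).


log10(M0) = log10(9.8 x 10^16) = 16.9912
Mw = 2/3 * (16.9912 - 9.1)
= 2/3 * 7.8912
= 5.26

5.26


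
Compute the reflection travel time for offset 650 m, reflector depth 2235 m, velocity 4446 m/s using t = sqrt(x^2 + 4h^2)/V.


x^2 + 4h^2 = 650^2 + 4*2235^2 = 422500 + 19980900 = 20403400
sqrt(20403400) = 4517.0123
t = 4517.0123 / 4446 = 1.016 s

1.016


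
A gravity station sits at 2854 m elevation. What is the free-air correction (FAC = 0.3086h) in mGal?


FAC = 0.3086 * h
= 0.3086 * 2854
= 880.7444 mGal

880.7444


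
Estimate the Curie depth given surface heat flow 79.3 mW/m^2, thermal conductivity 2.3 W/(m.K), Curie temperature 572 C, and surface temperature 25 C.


T_Curie - T_surf = 572 - 25 = 547 C
Convert q to W/m^2: 79.3 mW/m^2 = 0.0793 W/m^2
d = 547 * 2.3 / 0.0793 = 15865.07 m

15865.07


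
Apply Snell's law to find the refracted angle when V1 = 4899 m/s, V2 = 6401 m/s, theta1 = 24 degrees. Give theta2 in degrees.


sin(theta1) = sin(24 deg) = 0.406737
sin(theta2) = V2/V1 * sin(theta1) = 6401/4899 * 0.406737 = 0.531439
theta2 = arcsin(0.531439) = 32.1028 degrees

32.1028


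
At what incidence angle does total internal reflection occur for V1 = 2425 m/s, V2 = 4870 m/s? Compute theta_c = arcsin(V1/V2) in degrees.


V1/V2 = 2425/4870 = 0.497947
theta_c = arcsin(0.497947) = 29.8642 degrees

29.8642


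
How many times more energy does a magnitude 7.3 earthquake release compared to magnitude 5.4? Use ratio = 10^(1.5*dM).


M2 - M1 = 7.3 - 5.4 = 1.9
1.5 * 1.9 = 2.85
ratio = 10^2.85 = 707.95

707.95


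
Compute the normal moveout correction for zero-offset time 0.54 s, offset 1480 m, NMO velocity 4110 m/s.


x/Vnmo = 1480/4110 = 0.360097
(x/Vnmo)^2 = 0.12967
t0^2 = 0.2916
sqrt(0.2916 + 0.12967) = 0.649053
dt = 0.649053 - 0.54 = 0.109053

0.109053


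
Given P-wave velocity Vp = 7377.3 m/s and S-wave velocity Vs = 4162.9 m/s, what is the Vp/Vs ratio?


Vp/Vs = 7377.3 / 4162.9
= 1.7722

1.7722


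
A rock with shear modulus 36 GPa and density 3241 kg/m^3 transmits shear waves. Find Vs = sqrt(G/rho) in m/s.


Convert G to Pa: G = 36e9 Pa
Compute G/rho = 36e9 / 3241 = 11107682.8139
Vs = sqrt(11107682.8139) = 3332.82 m/s

3332.82


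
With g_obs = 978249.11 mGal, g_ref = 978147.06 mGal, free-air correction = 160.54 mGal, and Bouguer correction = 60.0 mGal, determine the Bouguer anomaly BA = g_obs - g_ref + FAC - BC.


BA = g_obs - g_ref + FAC - BC
= 978249.11 - 978147.06 + 160.54 - 60.0
= 202.59 mGal

202.59


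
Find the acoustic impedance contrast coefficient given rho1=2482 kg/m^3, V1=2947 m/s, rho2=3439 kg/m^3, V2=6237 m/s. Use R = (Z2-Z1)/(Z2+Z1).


Z1 = 2482 * 2947 = 7314454
Z2 = 3439 * 6237 = 21449043
R = (21449043 - 7314454) / (21449043 + 7314454) = 14134589 / 28763497 = 0.4914

0.4914


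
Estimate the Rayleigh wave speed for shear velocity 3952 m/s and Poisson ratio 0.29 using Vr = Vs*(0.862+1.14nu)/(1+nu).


Numerator factor = 0.862 + 1.14*0.29 = 1.1926
Denominator = 1 + 0.29 = 1.29
Vr = 3952 * 1.1926 / 1.29 = 3653.61 m/s

3653.61


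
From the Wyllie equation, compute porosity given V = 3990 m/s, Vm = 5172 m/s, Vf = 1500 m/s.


1/V - 1/Vm = 1/3990 - 1/5172 = 5.728e-05
1/Vf - 1/Vm = 1/1500 - 1/5172 = 0.00047332
phi = 5.728e-05 / 0.00047332 = 0.121

0.121


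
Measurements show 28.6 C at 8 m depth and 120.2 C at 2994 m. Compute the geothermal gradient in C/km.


dT = 120.2 - 28.6 = 91.6 C
dz = 2994 - 8 = 2986 m
gradient = dT/dz * 1000 = 91.6/2986 * 1000 = 30.6765 C/km

30.6765


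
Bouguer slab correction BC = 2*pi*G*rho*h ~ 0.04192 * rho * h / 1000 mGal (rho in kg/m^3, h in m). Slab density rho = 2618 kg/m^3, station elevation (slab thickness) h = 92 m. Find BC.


BC = 0.04192 * rho * h / 1000
= 0.04192 * 2618 * 92 / 1000
= 10.0967 mGal

10.0967


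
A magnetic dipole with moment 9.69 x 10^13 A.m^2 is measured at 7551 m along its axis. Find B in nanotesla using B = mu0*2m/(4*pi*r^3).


m = 9.69 x 10^13 = 96900000000000 A.m^2
2m = 193800000000000 A.m^2
r^3 = 7551^3 = 430539905151
B = (4pi*10^-7) * 193800000000000 / (4*pi * 430539905151) * 1e9
= 243536262.506281 / 5410324012398.51 * 1e9
= 45013.2491 nT

45013.2491


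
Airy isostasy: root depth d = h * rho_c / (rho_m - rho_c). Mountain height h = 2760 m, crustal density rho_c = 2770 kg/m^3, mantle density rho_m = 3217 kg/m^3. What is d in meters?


rho_m - rho_c = 3217 - 2770 = 447
d = 2760 * 2770 / 447
= 7645200 / 447
= 17103.36 m

17103.36


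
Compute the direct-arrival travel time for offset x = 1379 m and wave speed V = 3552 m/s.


t = x / V
= 1379 / 3552
= 0.3882 s

0.3882


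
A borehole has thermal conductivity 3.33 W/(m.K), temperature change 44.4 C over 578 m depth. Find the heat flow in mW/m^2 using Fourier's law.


q = k * dT / dz * 1000
= 3.33 * 44.4 / 578 * 1000
= 0.255799 * 1000
= 255.7993 mW/m^2

255.7993


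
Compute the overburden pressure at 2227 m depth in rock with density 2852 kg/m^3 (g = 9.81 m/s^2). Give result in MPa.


P = rho * g * z / 1e6
= 2852 * 9.81 * 2227 / 1e6
= 62307273.24 / 1e6
= 62.3073 MPa

62.3073


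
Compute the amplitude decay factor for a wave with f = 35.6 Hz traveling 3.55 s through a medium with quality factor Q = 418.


pi*f*t/Q = pi*35.6*3.55/418 = 0.949843
A/A0 = exp(-0.949843) = 0.386802

0.386802


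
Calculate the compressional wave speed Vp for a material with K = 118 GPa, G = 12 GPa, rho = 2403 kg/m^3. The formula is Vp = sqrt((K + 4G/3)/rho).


First compute the effective modulus:
K + 4G/3 = 118e9 + 4*12e9/3 = 134000000000.0 Pa
Then divide by density:
134000000000.0 / 2403 = 55763628.7973 Pa/(kg/m^3)
Take the square root:
Vp = sqrt(55763628.7973) = 7467.5 m/s

7467.5


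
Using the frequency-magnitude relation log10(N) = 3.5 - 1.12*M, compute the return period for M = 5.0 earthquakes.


log10(N) = 3.5 - 1.12*5.0 = -2.1
N = 10^-2.1 = 0.007943
T = 1/N = 1/0.007943 = 125.8925 years

125.8925


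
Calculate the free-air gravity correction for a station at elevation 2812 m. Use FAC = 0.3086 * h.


FAC = 0.3086 * h
= 0.3086 * 2812
= 867.7832 mGal

867.7832


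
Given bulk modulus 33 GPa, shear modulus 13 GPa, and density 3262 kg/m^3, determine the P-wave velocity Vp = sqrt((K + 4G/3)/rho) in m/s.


First compute the effective modulus:
K + 4G/3 = 33e9 + 4*13e9/3 = 50333333333.33 Pa
Then divide by density:
50333333333.33 / 3262 = 15430206.4173 Pa/(kg/m^3)
Take the square root:
Vp = sqrt(15430206.4173) = 3928.13 m/s

3928.13
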